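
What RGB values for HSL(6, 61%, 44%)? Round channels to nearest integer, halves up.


H=6°, S=0.61, L=0.44
C = (1-|2L-1|)×S = (1-|-0.12|)×0.61 = 0.5368
H' = H/60 = 6/60 ≈ 0.1000; X = C×(1-|H' mod 2 - 1|) = 0.05368
m = L - C/2 = 0.44 - 0.2684 = 0.1716
Sector ⌊H'⌋ = 0 → (R',G',B') = (0.5368, 0.05368, 0.0)
RGB = ((R'+m)×255, (G'+m)×255, (B'+m)×255) = (180.642, 57.4464, 43.758)
Round half up → RGB(181, 57, 44)


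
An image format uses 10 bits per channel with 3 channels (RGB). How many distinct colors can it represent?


Total bits = 10 bits/channel × 3 channels = 30 bits
Distinct colors = 2^30
= 1,073,741,824 colors


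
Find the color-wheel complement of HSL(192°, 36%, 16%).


Complement = opposite side of color wheel = hue + 180°
H' = (192 + 180) mod 360 = 12°
S and L unchanged.
= HSL(12°, 36%, 16%)


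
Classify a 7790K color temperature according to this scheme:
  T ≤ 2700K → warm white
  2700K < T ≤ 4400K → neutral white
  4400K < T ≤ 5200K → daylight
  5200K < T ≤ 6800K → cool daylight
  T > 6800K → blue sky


Temperature: 7790K
7790K > 6800K → blue sky
Classification: blue sky


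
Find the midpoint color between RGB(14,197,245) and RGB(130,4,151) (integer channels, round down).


Midpoint: each channel = ⌊(C₁+C₂)/2⌋
R: ⌊(14+130)/2⌋ = 72
G: ⌊(197+4)/2⌋ = 100
B: ⌊(245+151)/2⌋ = 198
= RGB(72, 100, 198)


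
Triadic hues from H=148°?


Triadic: equally spaced at 120° intervals
H1 = 148°
H2 = (148 + 120) mod 360 = 268°
H3 = (148 + 240) mod 360 = 28°
Triadic = 148°, 268°, 28°


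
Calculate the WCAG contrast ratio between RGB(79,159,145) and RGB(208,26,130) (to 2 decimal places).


Linearize each sRGB channel c=v/255: c/12.92 if c ≤ 0.04045 else ((c+0.055)/1.055)^2.4
L = 0.2126×R_lin + 0.7152×G_lin + 0.0722×B_lin
Color 1 (79,159,145):
  R=79: 79/255≈0.3098 > 0.04045 → ((0.3098+0.055)/1.055)^2.4 ≈ 0.07819
  G=159: 159/255≈0.6235 > 0.04045 → ((0.6235+0.055)/1.055)^2.4 ≈ 0.34670
  B=145: 145/255≈0.5686 > 0.04045 → ((0.5686+0.055)/1.055)^2.4 ≈ 0.28315
  L1 = 0.2126×0.07819 + 0.7152×0.34670 + 0.0722×0.28315 ≈ 0.28503
Color 2 (208,26,130):
  R=208: 208/255≈0.8157 > 0.04045 → ((0.8157+0.055)/1.055)^2.4 ≈ 0.63076
  G=26: 26/255≈0.1020 > 0.04045 → ((0.1020+0.055)/1.055)^2.4 ≈ 0.01033
  B=130: 130/255≈0.5098 > 0.04045 → ((0.5098+0.055)/1.055)^2.4 ≈ 0.22323
  L2 = 0.2126×0.63076 + 0.7152×0.01033 + 0.0722×0.22323 ≈ 0.15760
Lighter = 0.28503, Darker = 0.15760
Ratio = (L_lighter + 0.05) / (L_darker + 0.05)
Ratio = (0.28503 + 0.05) / (0.15760 + 0.05) = 0.33503 / 0.20760 ≈ 1.6138
Ratio ≈ 1.61:1


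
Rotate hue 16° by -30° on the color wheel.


New hue = (H + rotation) mod 360
New hue = (16 -30) mod 360
= -14 mod 360
= 346°


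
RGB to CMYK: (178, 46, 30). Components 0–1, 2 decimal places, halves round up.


R'=178/255≈0.6980, G'=46/255≈0.1804, B'=30/255≈0.1176
K = 1 - max(R',G',B') = 1 - 178/255 = 77/255 = 0.30196… → 0.30
(1-R'-K)/(1-K) simplifies to (max-R)/max with max = 178:
C = (178-178)/178 = 0/178 = 0 → 0.00
M = (178-46)/178 = 132/178 = 0.74157… → 0.74
Y = (178-30)/178 = 148/178 = 0.83146… → 0.83
= CMYK(0.00, 0.74, 0.83, 0.30)


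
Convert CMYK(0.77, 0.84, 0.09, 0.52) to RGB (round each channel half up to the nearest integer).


R = 255 × (1-C) × (1-K) = 255 × 0.23 × 0.48 = 28.152 → 28
G = 255 × (1-M) × (1-K) = 255 × 0.16 × 0.48 = 19.584 → 20
B = 255 × (1-Y) × (1-K) = 255 × 0.91 × 0.48 = 111.384 → 111
= RGB(28, 20, 111)


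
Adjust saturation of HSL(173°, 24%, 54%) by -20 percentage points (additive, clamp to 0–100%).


Original S = 24%
Adjustment = -20 percentage points
New S = 24 + (-20) = 4
Clamp to [0, 100] → 4
= HSL(173°, 4%, 54%)


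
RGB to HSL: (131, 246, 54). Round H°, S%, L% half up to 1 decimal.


Normalize: R'=131/255≈0.5137, G'=246/255≈0.9647, B'=54/255≈0.2118
Max=246/255, Min=54/255, Δ=Max-Min=192/255
L = (Max+Min)/2 = (246+54)/510 = 300/510 = 0.58823… → L = 58.8%
L > 0.5 → S = Δ/(2-Max-Min) = 192/(510-246-54) = 192/210 = 0.91428… → S = 91.4%
(the 1/255 factors cancel in S and H, so raw channel differences can be used)
Max is G' → H = 60 × ((B-R)/Δ + 2) = 60 × ((54-131)/192 + 2)
  -77/192 + 2 = -0.4010… + 2 = 1.5989…
  H = 60 × 1.5989… = 95.937…° → H = 95.9°
= HSL(95.9°, 91.4%, 58.8%)


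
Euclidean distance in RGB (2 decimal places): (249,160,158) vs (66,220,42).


d = √[(R₁-R₂)² + (G₁-G₂)² + (B₁-B₂)²]
d = √[(249-66)² + (160-220)² + (158-42)²]
d = √[33489 + 3600 + 13456]
d = √50545
d ≈ 224.82


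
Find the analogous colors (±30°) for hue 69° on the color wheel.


Base hue: 69°
Left analog: (69 - 30) mod 360 = 39°
Right analog: (69 + 30) mod 360 = 99°
Analogous hues = 39° and 99°


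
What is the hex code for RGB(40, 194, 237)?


R = 40 → 28 (hex)
G = 194 → C2 (hex)
B = 237 → ED (hex)
Hex = #28C2ED


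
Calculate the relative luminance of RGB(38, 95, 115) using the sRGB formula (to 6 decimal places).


Linearize each channel (sRGB transfer function): c = v/255; c_lin = c/12.92 if c ≤ 0.04045, else ((c+0.055)/1.055)^2.4
  R: 38/255 ≈ 0.149020 > 0.04045 → ((0.149020+0.055)/1.055)^2.4 ≈ 0.019382
  G: 95/255 ≈ 0.372549 > 0.04045 → ((0.372549+0.055)/1.055)^2.4 ≈ 0.114435
  B: 115/255 ≈ 0.450980 > 0.04045 → ((0.450980+0.055)/1.055)^2.4 ≈ 0.171441
R_lin = 0.019382, G_lin = 0.114435, B_lin = 0.171441
L = 0.2126×R + 0.7152×G + 0.0722×B
L = 0.2126×0.019382 + 0.7152×0.114435 + 0.0722×0.171441
L ≈ 0.098343


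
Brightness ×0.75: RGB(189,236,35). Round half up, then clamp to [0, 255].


Multiply each channel by 0.75, round half up, clamp to [0, 255]
R: 189×0.75 = 141.75 → round → 142
G: 236×0.75 = 177
B: 35×0.75 = 26.25 → round → 26
= RGB(142, 177, 26)


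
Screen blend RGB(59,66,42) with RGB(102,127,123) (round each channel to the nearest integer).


Screen: C = 255 - (255-A)×(255-B)/255, rounded to nearest integer
R: 255 - (255-59)×(255-102)/255 = 255 - 29988/255 ≈ 255 - 117.600 = 137.400 → 137
G: 255 - (255-66)×(255-127)/255 = 255 - 24192/255 ≈ 255 - 94.871 = 160.129 → 160
B: 255 - (255-42)×(255-123)/255 = 255 - 28116/255 ≈ 255 - 110.259 = 144.741 → 145
= RGB(137, 160, 145)


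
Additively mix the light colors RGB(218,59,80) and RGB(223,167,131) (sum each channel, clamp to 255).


Additive: each channel = min(255, C₁+C₂)
R: 218+223 = 441 → 255
G: 59+167 = 226 → 226
B: 80+131 = 211 → 211
= RGB(255, 226, 211)


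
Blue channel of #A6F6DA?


Color: #A6F6DA
R = A6 = 166
G = F6 = 246
B = DA = 218
Blue = 218


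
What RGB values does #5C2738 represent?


5C → 92 (R)
27 → 39 (G)
38 → 56 (B)
= RGB(92, 39, 56)


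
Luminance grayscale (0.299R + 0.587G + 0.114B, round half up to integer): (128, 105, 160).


Gray = 0.299×R + 0.587×G + 0.114×B
Gray = 0.299×128 + 0.587×105 + 0.114×160
Gray = 38.272 + 61.635 + 18.240
Gray = 118.147 → round half up → 118
Gray = 118


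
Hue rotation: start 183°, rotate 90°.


New hue = (H + rotation) mod 360
New hue = (183 + 90) mod 360
= 273 mod 360
= 273°


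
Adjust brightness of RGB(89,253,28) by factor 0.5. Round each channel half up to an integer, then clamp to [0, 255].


Multiply each channel by 0.5, round half up, clamp to [0, 255]
R: 89×0.5 = 44.5 → round → 45
G: 253×0.5 = 126.5 → round → 127
B: 28×0.5 = 14
= RGB(45, 127, 14)


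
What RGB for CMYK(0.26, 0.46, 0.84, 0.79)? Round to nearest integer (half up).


R = 255 × (1-C) × (1-K) = 255 × 0.74 × 0.21 = 39.627 → 40
G = 255 × (1-M) × (1-K) = 255 × 0.54 × 0.21 = 28.917 → 29
B = 255 × (1-Y) × (1-K) = 255 × 0.16 × 0.21 = 8.568 → 9
= RGB(40, 29, 9)


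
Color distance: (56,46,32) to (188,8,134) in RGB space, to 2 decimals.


d = √[(R₁-R₂)² + (G₁-G₂)² + (B₁-B₂)²]
d = √[(56-188)² + (46-8)² + (32-134)²]
d = √[17424 + 1444 + 10404]
d = √29272
d ≈ 171.09


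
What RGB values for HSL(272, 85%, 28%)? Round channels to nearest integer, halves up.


H=272°, S=0.85, L=0.28
C = (1-|2L-1|)×S = (1-|-0.44|)×0.85 = 0.476
H' = H/60 = 272/60 ≈ 4.5333; X = C×(1-|H' mod 2 - 1|) ≈ 0.2539
m = L - C/2 = 0.28 - 0.238 = 0.042
Sector ⌊H'⌋ = 4 → (R',G',B') = (≈0.2539, 0.0, 0.476)
RGB = ((R'+m)×255, (G'+m)×255, (B'+m)×255) = (75.446, 10.71, 132.09)
Round half up → RGB(75, 11, 132)


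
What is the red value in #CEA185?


Color: #CEA185
R = CE = 206
G = A1 = 161
B = 85 = 133
Red = 206


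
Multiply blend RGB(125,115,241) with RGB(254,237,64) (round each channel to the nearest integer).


Multiply: C = A×B/255, rounded to nearest integer
R: 125×254/255 = 31750/255 ≈ 124.510 → 125
G: 115×237/255 = 27255/255 ≈ 106.882 → 107
B: 241×64/255 = 15424/255 ≈ 60.486 → 60
= RGB(125, 107, 60)


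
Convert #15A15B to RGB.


15 → 21 (R)
A1 → 161 (G)
5B → 91 (B)
= RGB(21, 161, 91)


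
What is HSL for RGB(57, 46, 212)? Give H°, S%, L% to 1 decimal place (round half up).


Normalize: R'=57/255≈0.2235, G'=46/255≈0.1804, B'=212/255≈0.8314
Max=212/255, Min=46/255, Δ=Max-Min=166/255
L = (Max+Min)/2 = (212+46)/510 = 258/510 = 0.50588… → L = 50.6%
L > 0.5 → S = Δ/(2-Max-Min) = 166/(510-212-46) = 166/252 = 0.65873… → S = 65.9%
(the 1/255 factors cancel in S and H, so raw channel differences can be used)
Max is B' → H = 60 × ((R-G)/Δ + 4) = 60 × ((57-46)/166 + 4)
  11/166 + 4 = 0.0662… + 4 = 4.0662…
  H = 60 × 4.0662… = 243.975…° → H = 244.0°
= HSL(244.0°, 65.9%, 50.6%)


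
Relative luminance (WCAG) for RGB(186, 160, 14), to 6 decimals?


Linearize each channel (sRGB transfer function): c = v/255; c_lin = c/12.92 if c ≤ 0.04045, else ((c+0.055)/1.055)^2.4
  R: 186/255 ≈ 0.729412 > 0.04045 → ((0.729412+0.055)/1.055)^2.4 ≈ 0.491021
  G: 160/255 ≈ 0.627451 > 0.04045 → ((0.627451+0.055)/1.055)^2.4 ≈ 0.351533
  B: 14/255 ≈ 0.054902 > 0.04045 → ((0.054902+0.055)/1.055)^2.4 ≈ 0.004391
R_lin = 0.491021, G_lin = 0.351533, B_lin = 0.004391
L = 0.2126×R + 0.7152×G + 0.0722×B
L = 0.2126×0.491021 + 0.7152×0.351533 + 0.0722×0.004391
L ≈ 0.356124


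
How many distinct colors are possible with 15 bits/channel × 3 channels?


Total bits = 15 bits/channel × 3 channels = 45 bits
Distinct colors = 2^45
= 35,184,372,088,832 colors


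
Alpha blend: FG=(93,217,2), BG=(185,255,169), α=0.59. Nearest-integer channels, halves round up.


C = α×F + (1-α)×B, with 1-α = 0.41
R: 0.59×93 + 0.41×185 = 54.87 + 75.85 = 130.72 → 131
G: 0.59×217 + 0.41×255 = 128.03 + 104.55 = 232.58 → 233
B: 0.59×2 + 0.41×169 = 1.18 + 69.29 = 70.47 → 70
= RGB(131, 233, 70)


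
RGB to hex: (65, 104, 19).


R = 65 → 41 (hex)
G = 104 → 68 (hex)
B = 19 → 13 (hex)
Hex = #416813


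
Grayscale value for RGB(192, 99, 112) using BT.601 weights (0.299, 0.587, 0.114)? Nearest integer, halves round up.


Gray = 0.299×R + 0.587×G + 0.114×B
Gray = 0.299×192 + 0.587×99 + 0.114×112
Gray = 57.408 + 58.113 + 12.768
Gray = 128.289 → round half up → 128
Gray = 128


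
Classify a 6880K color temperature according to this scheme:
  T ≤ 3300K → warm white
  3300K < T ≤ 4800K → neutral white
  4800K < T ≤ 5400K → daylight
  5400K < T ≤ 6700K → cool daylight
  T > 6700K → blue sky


Temperature: 6880K
6880K > 6700K → blue sky
Classification: blue sky


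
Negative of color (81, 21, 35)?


Invert: (255-R, 255-G, 255-B)
R: 255-81 = 174
G: 255-21 = 234
B: 255-35 = 220
= RGB(174, 234, 220)


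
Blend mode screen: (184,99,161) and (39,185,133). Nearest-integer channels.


Screen: C = 255 - (255-A)×(255-B)/255, rounded to nearest integer
R: 255 - (255-184)×(255-39)/255 = 255 - 15336/255 ≈ 255 - 60.141 = 194.859 → 195
G: 255 - (255-99)×(255-185)/255 = 255 - 10920/255 ≈ 255 - 42.824 = 212.176 → 212
B: 255 - (255-161)×(255-133)/255 = 255 - 11468/255 ≈ 255 - 44.973 = 210.027 → 210
= RGB(195, 212, 210)


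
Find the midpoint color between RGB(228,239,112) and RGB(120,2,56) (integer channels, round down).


Midpoint: each channel = ⌊(C₁+C₂)/2⌋
R: ⌊(228+120)/2⌋ = 174
G: ⌊(239+2)/2⌋ = 120
B: ⌊(112+56)/2⌋ = 84
= RGB(174, 120, 84)


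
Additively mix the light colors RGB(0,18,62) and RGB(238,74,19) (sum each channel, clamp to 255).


Additive: each channel = min(255, C₁+C₂)
R: 0+238 = 238 → 238
G: 18+74 = 92 → 92
B: 62+19 = 81 → 81
= RGB(238, 92, 81)


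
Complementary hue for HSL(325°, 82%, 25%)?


Complement = opposite side of color wheel = hue + 180°
H' = (325 + 180) mod 360 = 145°
S and L unchanged.
= HSL(145°, 82%, 25%)


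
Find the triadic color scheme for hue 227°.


Triadic: equally spaced at 120° intervals
H1 = 227°
H2 = (227 + 120) mod 360 = 347°
H3 = (227 + 240) mod 360 = 107°
Triadic = 227°, 347°, 107°


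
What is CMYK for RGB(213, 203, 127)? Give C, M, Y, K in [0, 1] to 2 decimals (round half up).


R'=213/255≈0.8353, G'=203/255≈0.7961, B'=127/255≈0.4980
K = 1 - max(R',G',B') = 1 - 213/255 = 42/255 = 0.16470… → 0.16
(1-R'-K)/(1-K) simplifies to (max-R)/max with max = 213:
C = (213-213)/213 = 0/213 = 0 → 0.00
M = (213-203)/213 = 10/213 = 0.04694… → 0.05
Y = (213-127)/213 = 86/213 = 0.40375… → 0.40
= CMYK(0.00, 0.05, 0.40, 0.16)


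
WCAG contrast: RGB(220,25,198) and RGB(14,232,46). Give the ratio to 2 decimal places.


Linearize each sRGB channel c=v/255: c/12.92 if c ≤ 0.04045 else ((c+0.055)/1.055)^2.4
L = 0.2126×R_lin + 0.7152×G_lin + 0.0722×B_lin
Color 1 (220,25,198):
  R=220: 220/255≈0.8627 > 0.04045 → ((0.8627+0.055)/1.055)^2.4 ≈ 0.71569
  G=25: 25/255≈0.0980 > 0.04045 → ((0.0980+0.055)/1.055)^2.4 ≈ 0.00972
  B=198: 198/255≈0.7765 > 0.04045 → ((0.7765+0.055)/1.055)^2.4 ≈ 0.56471
  L1 = 0.2126×0.71569 + 0.7152×0.00972 + 0.0722×0.56471 ≈ 0.19988
Color 2 (14,232,46):
  R=14: 14/255≈0.0549 > 0.04045 → ((0.0549+0.055)/1.055)^2.4 ≈ 0.00439
  G=232: 232/255≈0.9098 > 0.04045 → ((0.9098+0.055)/1.055)^2.4 ≈ 0.80695
  B=46: 46/255≈0.1804 > 0.04045 → ((0.1804+0.055)/1.055)^2.4 ≈ 0.02732
  L2 = 0.2126×0.00439 + 0.7152×0.80695 + 0.0722×0.02732 ≈ 0.58004
Lighter = 0.58004, Darker = 0.19988
Ratio = (L_lighter + 0.05) / (L_darker + 0.05)
Ratio = (0.58004 + 0.05) / (0.19988 + 0.05) = 0.63004 / 0.24988 ≈ 2.5214
Ratio ≈ 2.52:1


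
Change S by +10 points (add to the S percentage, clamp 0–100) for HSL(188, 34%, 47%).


Original S = 34%
Adjustment = +10 percentage points
New S = 34 + (10) = 44
Clamp to [0, 100] → 44
= HSL(188°, 44%, 47%)


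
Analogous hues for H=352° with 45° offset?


Base hue: 352°
Left analog: (352 - 45) mod 360 = 307°
Right analog: (352 + 45) mod 360 = 37°
Analogous hues = 307° and 37°


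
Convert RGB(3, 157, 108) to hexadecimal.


R = 3 → 03 (hex)
G = 157 → 9D (hex)
B = 108 → 6C (hex)
Hex = #039D6C


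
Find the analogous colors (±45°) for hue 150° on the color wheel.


Base hue: 150°
Left analog: (150 - 45) mod 360 = 105°
Right analog: (150 + 45) mod 360 = 195°
Analogous hues = 105° and 195°


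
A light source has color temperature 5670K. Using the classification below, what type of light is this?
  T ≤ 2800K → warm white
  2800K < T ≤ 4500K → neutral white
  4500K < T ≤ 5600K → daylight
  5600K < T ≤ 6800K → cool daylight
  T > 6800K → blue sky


Temperature: 5670K
5600K < 5670K ≤ 6800K → cool daylight
Classification: cool daylight


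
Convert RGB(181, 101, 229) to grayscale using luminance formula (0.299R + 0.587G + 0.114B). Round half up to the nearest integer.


Gray = 0.299×R + 0.587×G + 0.114×B
Gray = 0.299×181 + 0.587×101 + 0.114×229
Gray = 54.119 + 59.287 + 26.106
Gray = 139.512 → round half up → 140
Gray = 140


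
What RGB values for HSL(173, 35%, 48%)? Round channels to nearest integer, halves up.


H=173°, S=0.35, L=0.48
C = (1-|2L-1|)×S = (1-|-0.04|)×0.35 = 0.336
H' = H/60 = 173/60 ≈ 2.8833; X = C×(1-|H' mod 2 - 1|) = 0.2968
m = L - C/2 = 0.48 - 0.168 = 0.312
Sector ⌊H'⌋ = 2 → (R',G',B') = (0.0, 0.336, 0.2968)
RGB = ((R'+m)×255, (G'+m)×255, (B'+m)×255) = (79.56, 165.24, 155.244)
Round half up → RGB(80, 165, 155)


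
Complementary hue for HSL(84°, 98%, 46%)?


Complement = opposite side of color wheel = hue + 180°
H' = (84 + 180) mod 360 = 264°
S and L unchanged.
= HSL(264°, 98%, 46%)


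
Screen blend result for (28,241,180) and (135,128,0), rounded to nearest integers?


Screen: C = 255 - (255-A)×(255-B)/255, rounded to nearest integer
R: 255 - (255-28)×(255-135)/255 = 255 - 27240/255 ≈ 255 - 106.824 = 148.176 → 148
G: 255 - (255-241)×(255-128)/255 = 255 - 1778/255 ≈ 255 - 6.973 = 248.027 → 248
B: 255 - (255-180)×(255-0)/255 = 255 - 19125/255 ≈ 255 - 75.000 = 180.000 → 180
= RGB(148, 248, 180)


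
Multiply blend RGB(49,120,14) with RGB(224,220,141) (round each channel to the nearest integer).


Multiply: C = A×B/255, rounded to nearest integer
R: 49×224/255 = 10976/255 ≈ 43.043 → 43
G: 120×220/255 = 26400/255 ≈ 103.529 → 104
B: 14×141/255 = 1974/255 ≈ 7.741 → 8
= RGB(43, 104, 8)


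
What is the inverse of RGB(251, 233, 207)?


Invert: (255-R, 255-G, 255-B)
R: 255-251 = 4
G: 255-233 = 22
B: 255-207 = 48
= RGB(4, 22, 48)


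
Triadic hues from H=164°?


Triadic: equally spaced at 120° intervals
H1 = 164°
H2 = (164 + 120) mod 360 = 284°
H3 = (164 + 240) mod 360 = 44°
Triadic = 164°, 284°, 44°


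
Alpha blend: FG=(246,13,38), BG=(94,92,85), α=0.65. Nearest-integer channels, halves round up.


C = α×F + (1-α)×B, with 1-α = 0.35
R: 0.65×246 + 0.35×94 = 159.90 + 32.90 = 192.80 → 193
G: 0.65×13 + 0.35×92 = 8.45 + 32.20 = 40.65 → 41
B: 0.65×38 + 0.35×85 = 24.70 + 29.75 = 54.45 → 54
= RGB(193, 41, 54)


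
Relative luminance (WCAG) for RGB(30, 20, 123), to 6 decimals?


Linearize each channel (sRGB transfer function): c = v/255; c_lin = c/12.92 if c ≤ 0.04045, else ((c+0.055)/1.055)^2.4
  R: 30/255 ≈ 0.117647 > 0.04045 → ((0.117647+0.055)/1.055)^2.4 ≈ 0.012983
  G: 20/255 ≈ 0.078431 > 0.04045 → ((0.078431+0.055)/1.055)^2.4 ≈ 0.006995
  B: 123/255 ≈ 0.482353 > 0.04045 → ((0.482353+0.055)/1.055)^2.4 ≈ 0.198069
R_lin = 0.012983, G_lin = 0.006995, B_lin = 0.198069
L = 0.2126×R + 0.7152×G + 0.0722×B
L = 0.2126×0.012983 + 0.7152×0.006995 + 0.0722×0.198069
L ≈ 0.022064


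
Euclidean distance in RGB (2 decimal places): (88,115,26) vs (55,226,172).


d = √[(R₁-R₂)² + (G₁-G₂)² + (B₁-B₂)²]
d = √[(88-55)² + (115-226)² + (26-172)²]
d = √[1089 + 12321 + 21316]
d = √34726
d ≈ 186.35


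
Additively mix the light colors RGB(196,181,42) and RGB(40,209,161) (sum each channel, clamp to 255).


Additive: each channel = min(255, C₁+C₂)
R: 196+40 = 236 → 236
G: 181+209 = 390 → 255
B: 42+161 = 203 → 203
= RGB(236, 255, 203)


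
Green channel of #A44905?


Color: #A44905
R = A4 = 164
G = 49 = 73
B = 05 = 5
Green = 73


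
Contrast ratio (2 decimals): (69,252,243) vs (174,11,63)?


Linearize each sRGB channel c=v/255: c/12.92 if c ≤ 0.04045 else ((c+0.055)/1.055)^2.4
L = 0.2126×R_lin + 0.7152×G_lin + 0.0722×B_lin
Color 1 (69,252,243):
  R=69: 69/255≈0.2706 > 0.04045 → ((0.2706+0.055)/1.055)^2.4 ≈ 0.05951
  G=252: 252/255≈0.9882 > 0.04045 → ((0.9882+0.055)/1.055)^2.4 ≈ 0.97345
  B=243: 243/255≈0.9529 > 0.04045 → ((0.9529+0.055)/1.055)^2.4 ≈ 0.89627
  L1 = 0.2126×0.05951 + 0.7152×0.97345 + 0.0722×0.89627 ≈ 0.77357
Color 2 (174,11,63):
  R=174: 174/255≈0.6824 > 0.04045 → ((0.6824+0.055)/1.055)^2.4 ≈ 0.42327
  G=11: 11/255≈0.0431 > 0.04045 → ((0.0431+0.055)/1.055)^2.4 ≈ 0.00335
  B=63: 63/255≈0.2471 > 0.04045 → ((0.2471+0.055)/1.055)^2.4 ≈ 0.04971
  L2 = 0.2126×0.42327 + 0.7152×0.00335 + 0.0722×0.04971 ≈ 0.09597
Lighter = 0.77357, Darker = 0.09597
Ratio = (L_lighter + 0.05) / (L_darker + 0.05)
Ratio = (0.77357 + 0.05) / (0.09597 + 0.05) = 0.82357 / 0.14597 ≈ 5.6421
Ratio ≈ 5.64:1


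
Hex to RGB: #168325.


16 → 22 (R)
83 → 131 (G)
25 → 37 (B)
= RGB(22, 131, 37)


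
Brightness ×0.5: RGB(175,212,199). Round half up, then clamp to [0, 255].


Multiply each channel by 0.5, round half up, clamp to [0, 255]
R: 175×0.5 = 87.5 → round → 88
G: 212×0.5 = 106
B: 199×0.5 = 99.5 → round → 100
= RGB(88, 106, 100)


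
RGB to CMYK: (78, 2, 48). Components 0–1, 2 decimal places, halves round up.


R'=78/255≈0.3059, G'=2/255≈0.0078, B'=48/255≈0.1882
K = 1 - max(R',G',B') = 1 - 78/255 = 177/255 = 0.69411… → 0.69
(1-R'-K)/(1-K) simplifies to (max-R)/max with max = 78:
C = (78-78)/78 = 0/78 = 0 → 0.00
M = (78-2)/78 = 76/78 = 0.97435… → 0.97
Y = (78-48)/78 = 30/78 = 0.38461… → 0.38
= CMYK(0.00, 0.97, 0.38, 0.69)


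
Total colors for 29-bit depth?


Colors = 2^bits = 2^29
= 536,870,912 colors


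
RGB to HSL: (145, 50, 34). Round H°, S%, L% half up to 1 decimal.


Normalize: R'=145/255≈0.5686, G'=50/255≈0.1961, B'=34/255≈0.1333
Max=145/255, Min=34/255, Δ=Max-Min=111/255
L = (Max+Min)/2 = (145+34)/510 = 179/510 = 0.35098… → L = 35.1%
L ≤ 0.5 → S = Δ/(Max+Min) = 111/(145+34) = 111/179 = 0.62011… → S = 62.0%
(the 1/255 factors cancel in S and H, so raw channel differences can be used)
Max is R' → H = 60 × (((G-B)/Δ) mod 6) = 60 × (((50-34)/111) mod 6)
  16/111 = 0.1441…
  H = 60 × 0.1441… = 8.648…° → H = 8.6°
= HSL(8.6°, 62.0%, 35.1%)


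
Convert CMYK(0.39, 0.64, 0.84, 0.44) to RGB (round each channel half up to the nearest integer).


R = 255 × (1-C) × (1-K) = 255 × 0.61 × 0.56 = 87.108 → 87
G = 255 × (1-M) × (1-K) = 255 × 0.36 × 0.56 = 51.408 → 51
B = 255 × (1-Y) × (1-K) = 255 × 0.16 × 0.56 = 22.848 → 23
= RGB(87, 51, 23)


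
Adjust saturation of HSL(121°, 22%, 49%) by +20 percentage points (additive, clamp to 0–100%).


Original S = 22%
Adjustment = +20 percentage points
New S = 22 + (20) = 42
Clamp to [0, 100] → 42
= HSL(121°, 42%, 49%)


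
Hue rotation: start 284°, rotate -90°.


New hue = (H + rotation) mod 360
New hue = (284 -90) mod 360
= 194 mod 360
= 194°


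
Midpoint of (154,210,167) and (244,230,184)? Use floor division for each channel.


Midpoint: each channel = ⌊(C₁+C₂)/2⌋
R: ⌊(154+244)/2⌋ = 199
G: ⌊(210+230)/2⌋ = 220
B: ⌊(167+184)/2⌋ = 175
= RGB(199, 220, 175)


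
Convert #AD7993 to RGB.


AD → 173 (R)
79 → 121 (G)
93 → 147 (B)
= RGB(173, 121, 147)


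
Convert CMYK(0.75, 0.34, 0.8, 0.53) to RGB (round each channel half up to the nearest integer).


R = 255 × (1-C) × (1-K) = 255 × 0.25 × 0.47 = 29.9625 → 30
G = 255 × (1-M) × (1-K) = 255 × 0.66 × 0.47 = 79.101 → 79
B = 255 × (1-Y) × (1-K) = 255 × 0.20 × 0.47 = 23.97 → 24
= RGB(30, 79, 24)


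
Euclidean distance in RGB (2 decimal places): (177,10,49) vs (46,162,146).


d = √[(R₁-R₂)² + (G₁-G₂)² + (B₁-B₂)²]
d = √[(177-46)² + (10-162)² + (49-146)²]
d = √[17161 + 23104 + 9409]
d = √49674
d ≈ 222.88


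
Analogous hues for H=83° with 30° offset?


Base hue: 83°
Left analog: (83 - 30) mod 360 = 53°
Right analog: (83 + 30) mod 360 = 113°
Analogous hues = 53° and 113°


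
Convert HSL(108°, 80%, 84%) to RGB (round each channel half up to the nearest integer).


H=108°, S=0.80, L=0.84
C = (1-|2L-1|)×S = (1-|0.68|)×0.80 = 0.256
H' = H/60 = 108/60 ≈ 1.8000; X = C×(1-|H' mod 2 - 1|) = 0.0512
m = L - C/2 = 0.84 - 0.128 = 0.712
Sector ⌊H'⌋ = 1 → (R',G',B') = (0.0512, 0.256, 0.0)
RGB = ((R'+m)×255, (G'+m)×255, (B'+m)×255) = (194.616, 246.84, 181.56)
Round half up → RGB(195, 247, 182)


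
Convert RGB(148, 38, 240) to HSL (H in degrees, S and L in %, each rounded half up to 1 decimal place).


Normalize: R'=148/255≈0.5804, G'=38/255≈0.1490, B'=240/255≈0.9412
Max=240/255, Min=38/255, Δ=Max-Min=202/255
L = (Max+Min)/2 = (240+38)/510 = 278/510 = 0.54509… → L = 54.5%
L > 0.5 → S = Δ/(2-Max-Min) = 202/(510-240-38) = 202/232 = 0.87068… → S = 87.1%
(the 1/255 factors cancel in S and H, so raw channel differences can be used)
Max is B' → H = 60 × ((R-G)/Δ + 4) = 60 × ((148-38)/202 + 4)
  110/202 + 4 = 0.5445… + 4 = 4.5445…
  H = 60 × 4.5445… = 272.673…° → H = 272.7°
= HSL(272.7°, 87.1%, 54.5%)


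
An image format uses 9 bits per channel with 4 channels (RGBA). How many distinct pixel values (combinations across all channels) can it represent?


Total bits = 9 bits/channel × 4 channels = 36 bits
Distinct pixel values = 2^36
= 68,719,476,736 pixel values


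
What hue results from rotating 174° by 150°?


New hue = (H + rotation) mod 360
New hue = (174 + 150) mod 360
= 324 mod 360
= 324°


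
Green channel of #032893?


Color: #032893
R = 03 = 3
G = 28 = 40
B = 93 = 147
Green = 40


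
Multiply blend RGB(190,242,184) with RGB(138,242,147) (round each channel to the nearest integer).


Multiply: C = A×B/255, rounded to nearest integer
R: 190×138/255 = 26220/255 ≈ 102.824 → 103
G: 242×242/255 = 58564/255 ≈ 229.663 → 230
B: 184×147/255 = 27048/255 ≈ 106.071 → 106
= RGB(103, 230, 106)


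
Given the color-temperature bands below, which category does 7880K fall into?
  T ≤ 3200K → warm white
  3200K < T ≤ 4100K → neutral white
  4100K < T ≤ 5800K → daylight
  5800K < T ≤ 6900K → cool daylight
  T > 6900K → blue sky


Temperature: 7880K
7880K > 6900K → blue sky
Classification: blue sky


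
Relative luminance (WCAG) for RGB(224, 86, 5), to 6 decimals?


Linearize each channel (sRGB transfer function): c = v/255; c_lin = c/12.92 if c ≤ 0.04045, else ((c+0.055)/1.055)^2.4
  R: 224/255 ≈ 0.878431 > 0.04045 → ((0.878431+0.055)/1.055)^2.4 ≈ 0.745404
  G: 86/255 ≈ 0.337255 > 0.04045 → ((0.337255+0.055)/1.055)^2.4 ≈ 0.093059
  B: 5/255 ≈ 0.019608 ≤ 0.04045 → 0.019608/12.92 ≈ 0.001518
R_lin = 0.745404, G_lin = 0.093059, B_lin = 0.001518
L = 0.2126×R + 0.7152×G + 0.0722×B
L = 0.2126×0.745404 + 0.7152×0.093059 + 0.0722×0.001518
L ≈ 0.225138


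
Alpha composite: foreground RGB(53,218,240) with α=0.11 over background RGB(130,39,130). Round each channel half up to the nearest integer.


C = α×F + (1-α)×B, with 1-α = 0.89
R: 0.11×53 + 0.89×130 = 5.83 + 115.70 = 121.53 → 122
G: 0.11×218 + 0.89×39 = 23.98 + 34.71 = 58.69 → 59
B: 0.11×240 + 0.89×130 = 26.40 + 115.70 = 142.10 → 142
= RGB(122, 59, 142)


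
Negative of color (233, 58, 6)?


Invert: (255-R, 255-G, 255-B)
R: 255-233 = 22
G: 255-58 = 197
B: 255-6 = 249
= RGB(22, 197, 249)


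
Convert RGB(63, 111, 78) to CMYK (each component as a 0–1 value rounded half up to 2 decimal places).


R'=63/255≈0.2471, G'=111/255≈0.4353, B'=78/255≈0.3059
K = 1 - max(R',G',B') = 1 - 111/255 = 144/255 = 0.56470… → 0.56
(1-R'-K)/(1-K) simplifies to (max-R)/max with max = 111:
C = (111-63)/111 = 48/111 = 0.43243… → 0.43
M = (111-111)/111 = 0/111 = 0 → 0.00
Y = (111-78)/111 = 33/111 = 0.29729… → 0.30
= CMYK(0.43, 0.00, 0.30, 0.56)


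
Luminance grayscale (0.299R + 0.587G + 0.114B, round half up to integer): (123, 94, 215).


Gray = 0.299×R + 0.587×G + 0.114×B
Gray = 0.299×123 + 0.587×94 + 0.114×215
Gray = 36.777 + 55.178 + 24.510
Gray = 116.465 → round half up → 116
Gray = 116


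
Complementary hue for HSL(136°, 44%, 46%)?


Complement = opposite side of color wheel = hue + 180°
H' = (136 + 180) mod 360 = 316°
S and L unchanged.
= HSL(316°, 44%, 46%)


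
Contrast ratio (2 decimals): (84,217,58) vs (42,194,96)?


Linearize each sRGB channel c=v/255: c/12.92 if c ≤ 0.04045 else ((c+0.055)/1.055)^2.4
L = 0.2126×R_lin + 0.7152×G_lin + 0.0722×B_lin
Color 1 (84,217,58):
  R=84: 84/255≈0.3294 > 0.04045 → ((0.3294+0.055)/1.055)^2.4 ≈ 0.08866
  G=217: 217/255≈0.8510 > 0.04045 → ((0.8510+0.055)/1.055)^2.4 ≈ 0.69387
  B=58: 58/255≈0.2275 > 0.04045 → ((0.2275+0.055)/1.055)^2.4 ≈ 0.04231
  L1 = 0.2126×0.08866 + 0.7152×0.69387 + 0.0722×0.04231 ≈ 0.51816
Color 2 (42,194,96):
  R=42: 42/255≈0.1647 > 0.04045 → ((0.1647+0.055)/1.055)^2.4 ≈ 0.02315
  G=194: 194/255≈0.7608 > 0.04045 → ((0.7608+0.055)/1.055)^2.4 ≈ 0.53948
  B=96: 96/255≈0.3765 > 0.04045 → ((0.3765+0.055)/1.055)^2.4 ≈ 0.11697
  L2 = 0.2126×0.02315 + 0.7152×0.53948 + 0.0722×0.11697 ≈ 0.39920
Lighter = 0.51816, Darker = 0.39920
Ratio = (L_lighter + 0.05) / (L_darker + 0.05)
Ratio = (0.51816 + 0.05) / (0.39920 + 0.05) = 0.56816 / 0.44920 ≈ 1.2648
Ratio ≈ 1.26:1


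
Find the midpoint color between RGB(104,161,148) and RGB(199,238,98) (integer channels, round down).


Midpoint: each channel = ⌊(C₁+C₂)/2⌋
R: ⌊(104+199)/2⌋ = 151
G: ⌊(161+238)/2⌋ = 199
B: ⌊(148+98)/2⌋ = 123
= RGB(151, 199, 123)


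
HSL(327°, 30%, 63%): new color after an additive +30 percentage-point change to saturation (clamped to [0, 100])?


Original S = 30%
Adjustment = +30 percentage points
New S = 30 + (30) = 60
Clamp to [0, 100] → 60
= HSL(327°, 60%, 63%)


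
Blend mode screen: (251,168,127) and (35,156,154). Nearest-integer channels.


Screen: C = 255 - (255-A)×(255-B)/255, rounded to nearest integer
R: 255 - (255-251)×(255-35)/255 = 255 - 880/255 ≈ 255 - 3.451 = 251.549 → 252
G: 255 - (255-168)×(255-156)/255 = 255 - 8613/255 ≈ 255 - 33.776 = 221.224 → 221
B: 255 - (255-127)×(255-154)/255 = 255 - 12928/255 ≈ 255 - 50.698 = 204.302 → 204
= RGB(252, 221, 204)


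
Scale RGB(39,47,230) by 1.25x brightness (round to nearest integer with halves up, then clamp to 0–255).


Multiply each channel by 1.25, round half up, clamp to [0, 255]
R: 39×1.25 = 48.75 → round → 49
G: 47×1.25 = 58.75 → round → 59
B: 230×1.25 = 287.5 → round → 288 → clamp → 255
= RGB(49, 59, 255)


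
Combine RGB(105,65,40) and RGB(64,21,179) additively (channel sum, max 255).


Additive: each channel = min(255, C₁+C₂)
R: 105+64 = 169 → 169
G: 65+21 = 86 → 86
B: 40+179 = 219 → 219
= RGB(169, 86, 219)


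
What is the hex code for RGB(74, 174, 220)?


R = 74 → 4A (hex)
G = 174 → AE (hex)
B = 220 → DC (hex)
Hex = #4AAEDC


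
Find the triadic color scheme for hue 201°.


Triadic: equally spaced at 120° intervals
H1 = 201°
H2 = (201 + 120) mod 360 = 321°
H3 = (201 + 240) mod 360 = 81°
Triadic = 201°, 321°, 81°


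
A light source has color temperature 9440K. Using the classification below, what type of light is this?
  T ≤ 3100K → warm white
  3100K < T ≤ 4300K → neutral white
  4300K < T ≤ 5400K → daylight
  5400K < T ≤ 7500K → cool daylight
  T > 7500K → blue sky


Temperature: 9440K
9440K > 7500K → blue sky
Classification: blue sky


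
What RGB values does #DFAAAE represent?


DF → 223 (R)
AA → 170 (G)
AE → 174 (B)
= RGB(223, 170, 174)


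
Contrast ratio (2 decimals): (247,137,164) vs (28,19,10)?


Linearize each sRGB channel c=v/255: c/12.92 if c ≤ 0.04045 else ((c+0.055)/1.055)^2.4
L = 0.2126×R_lin + 0.7152×G_lin + 0.0722×B_lin
Color 1 (247,137,164):
  R=247: 247/255≈0.9686 > 0.04045 → ((0.9686+0.055)/1.055)^2.4 ≈ 0.93011
  G=137: 137/255≈0.5373 > 0.04045 → ((0.5373+0.055)/1.055)^2.4 ≈ 0.25016
  B=164: 164/255≈0.6431 > 0.04045 → ((0.6431+0.055)/1.055)^2.4 ≈ 0.37124
  L1 = 0.2126×0.93011 + 0.7152×0.25016 + 0.0722×0.37124 ≈ 0.40346
Color 2 (28,19,10):
  R=28: 28/255≈0.1098 > 0.04045 → ((0.1098+0.055)/1.055)^2.4 ≈ 0.01161
  G=19: 19/255≈0.0745 > 0.04045 → ((0.0745+0.055)/1.055)^2.4 ≈ 0.00651
  B=10: 10/255≈0.0392 ≤ 0.04045 → 0.0392/12.92 ≈ 0.00304
  L2 = 0.2126×0.01161 + 0.7152×0.00651 + 0.0722×0.00304 ≈ 0.00735
Lighter = 0.40346, Darker = 0.00735
Ratio = (L_lighter + 0.05) / (L_darker + 0.05)
Ratio = (0.40346 + 0.05) / (0.00735 + 0.05) = 0.45346 / 0.05735 ≈ 7.9075
Ratio ≈ 7.91:1


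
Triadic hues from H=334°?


Triadic: equally spaced at 120° intervals
H1 = 334°
H2 = (334 + 120) mod 360 = 94°
H3 = (334 + 240) mod 360 = 214°
Triadic = 334°, 94°, 214°


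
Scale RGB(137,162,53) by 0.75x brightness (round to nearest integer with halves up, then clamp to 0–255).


Multiply each channel by 0.75, round half up, clamp to [0, 255]
R: 137×0.75 = 102.75 → round → 103
G: 162×0.75 = 121.5 → round → 122
B: 53×0.75 = 39.75 → round → 40
= RGB(103, 122, 40)


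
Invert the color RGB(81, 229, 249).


Invert: (255-R, 255-G, 255-B)
R: 255-81 = 174
G: 255-229 = 26
B: 255-249 = 6
= RGB(174, 26, 6)


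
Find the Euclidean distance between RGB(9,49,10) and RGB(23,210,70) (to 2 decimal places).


d = √[(R₁-R₂)² + (G₁-G₂)² + (B₁-B₂)²]
d = √[(9-23)² + (49-210)² + (10-70)²]
d = √[196 + 25921 + 3600]
d = √29717
d ≈ 172.39


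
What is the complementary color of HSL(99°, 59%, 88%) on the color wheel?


Complement = opposite side of color wheel = hue + 180°
H' = (99 + 180) mod 360 = 279°
S and L unchanged.
= HSL(279°, 59%, 88%)


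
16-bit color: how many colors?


Colors = 2^bits = 2^16
= 65,536 colors


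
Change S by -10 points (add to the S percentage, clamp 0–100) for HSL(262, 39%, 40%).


Original S = 39%
Adjustment = -10 percentage points
New S = 39 + (-10) = 29
Clamp to [0, 100] → 29
= HSL(262°, 29%, 40%)


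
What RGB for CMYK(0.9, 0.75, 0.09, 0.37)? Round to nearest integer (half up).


R = 255 × (1-C) × (1-K) = 255 × 0.10 × 0.63 = 16.065 → 16
G = 255 × (1-M) × (1-K) = 255 × 0.25 × 0.63 = 40.1625 → 40
B = 255 × (1-Y) × (1-K) = 255 × 0.91 × 0.63 = 146.1915 → 146
= RGB(16, 40, 146)


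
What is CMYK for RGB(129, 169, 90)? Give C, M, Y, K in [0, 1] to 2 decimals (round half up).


R'=129/255≈0.5059, G'=169/255≈0.6627, B'=90/255≈0.3529
K = 1 - max(R',G',B') = 1 - 169/255 = 86/255 = 0.33725… → 0.34
(1-R'-K)/(1-K) simplifies to (max-R)/max with max = 169:
C = (169-129)/169 = 40/169 = 0.23668… → 0.24
M = (169-169)/169 = 0/169 = 0 → 0.00
Y = (169-90)/169 = 79/169 = 0.46745… → 0.47
= CMYK(0.24, 0.00, 0.47, 0.34)


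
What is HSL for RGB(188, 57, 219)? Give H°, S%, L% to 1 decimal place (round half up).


Normalize: R'=188/255≈0.7373, G'=57/255≈0.2235, B'=219/255≈0.8588
Max=219/255, Min=57/255, Δ=Max-Min=162/255
L = (Max+Min)/2 = (219+57)/510 = 276/510 = 0.54117… → L = 54.1%
L > 0.5 → S = Δ/(2-Max-Min) = 162/(510-219-57) = 162/234 = 0.69230… → S = 69.2%
(the 1/255 factors cancel in S and H, so raw channel differences can be used)
Max is B' → H = 60 × ((R-G)/Δ + 4) = 60 × ((188-57)/162 + 4)
  131/162 + 4 = 0.8086… + 4 = 4.8086…
  H = 60 × 4.8086… = 288.518…° → H = 288.5°
= HSL(288.5°, 69.2%, 54.1%)


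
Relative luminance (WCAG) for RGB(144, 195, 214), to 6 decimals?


Linearize each channel (sRGB transfer function): c = v/255; c_lin = c/12.92 if c ≤ 0.04045, else ((c+0.055)/1.055)^2.4
  R: 144/255 ≈ 0.564706 > 0.04045 → ((0.564706+0.055)/1.055)^2.4 ≈ 0.278894
  G: 195/255 ≈ 0.764706 > 0.04045 → ((0.764706+0.055)/1.055)^2.4 ≈ 0.545724
  B: 214/255 ≈ 0.839216 > 0.04045 → ((0.839216+0.055)/1.055)^2.4 ≈ 0.672443
R_lin = 0.278894, G_lin = 0.545724, B_lin = 0.672443
L = 0.2126×R + 0.7152×G + 0.0722×B
L = 0.2126×0.278894 + 0.7152×0.545724 + 0.0722×0.672443
L ≈ 0.498145


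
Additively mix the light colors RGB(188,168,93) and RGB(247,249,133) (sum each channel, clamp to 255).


Additive: each channel = min(255, C₁+C₂)
R: 188+247 = 435 → 255
G: 168+249 = 417 → 255
B: 93+133 = 226 → 226
= RGB(255, 255, 226)


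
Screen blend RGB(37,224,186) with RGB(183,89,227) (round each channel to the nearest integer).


Screen: C = 255 - (255-A)×(255-B)/255, rounded to nearest integer
R: 255 - (255-37)×(255-183)/255 = 255 - 15696/255 ≈ 255 - 61.553 = 193.447 → 193
G: 255 - (255-224)×(255-89)/255 = 255 - 5146/255 ≈ 255 - 20.180 = 234.820 → 235
B: 255 - (255-186)×(255-227)/255 = 255 - 1932/255 ≈ 255 - 7.576 = 247.424 → 247
= RGB(193, 235, 247)


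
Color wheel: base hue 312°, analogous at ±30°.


Base hue: 312°
Left analog: (312 - 30) mod 360 = 282°
Right analog: (312 + 30) mod 360 = 342°
Analogous hues = 282° and 342°


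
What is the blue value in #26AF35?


Color: #26AF35
R = 26 = 38
G = AF = 175
B = 35 = 53
Blue = 53


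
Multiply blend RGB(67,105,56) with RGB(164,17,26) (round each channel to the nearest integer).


Multiply: C = A×B/255, rounded to nearest integer
R: 67×164/255 = 10988/255 ≈ 43.090 → 43
G: 105×17/255 = 1785/255 ≈ 7.000 → 7
B: 56×26/255 = 1456/255 ≈ 5.710 → 6
= RGB(43, 7, 6)


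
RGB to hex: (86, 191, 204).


R = 86 → 56 (hex)
G = 191 → BF (hex)
B = 204 → CC (hex)
Hex = #56BFCC


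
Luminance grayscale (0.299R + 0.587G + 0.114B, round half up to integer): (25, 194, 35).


Gray = 0.299×R + 0.587×G + 0.114×B
Gray = 0.299×25 + 0.587×194 + 0.114×35
Gray = 7.475 + 113.878 + 3.990
Gray = 125.343 → round half up → 125
Gray = 125


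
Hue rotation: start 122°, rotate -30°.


New hue = (H + rotation) mod 360
New hue = (122 -30) mod 360
= 92 mod 360
= 92°


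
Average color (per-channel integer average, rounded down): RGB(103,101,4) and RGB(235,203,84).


Midpoint: each channel = ⌊(C₁+C₂)/2⌋
R: ⌊(103+235)/2⌋ = 169
G: ⌊(101+203)/2⌋ = 152
B: ⌊(4+84)/2⌋ = 44
= RGB(169, 152, 44)


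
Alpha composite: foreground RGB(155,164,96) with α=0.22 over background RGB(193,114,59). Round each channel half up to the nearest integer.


C = α×F + (1-α)×B, with 1-α = 0.78
R: 0.22×155 + 0.78×193 = 34.10 + 150.54 = 184.64 → 185
G: 0.22×164 + 0.78×114 = 36.08 + 88.92 = 125.00 → 125
B: 0.22×96 + 0.78×59 = 21.12 + 46.02 = 67.14 → 67
= RGB(185, 125, 67)


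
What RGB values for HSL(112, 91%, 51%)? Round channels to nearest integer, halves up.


H=112°, S=0.91, L=0.51
C = (1-|2L-1|)×S = (1-|0.02|)×0.91 = 0.8918
H' = H/60 = 112/60 ≈ 1.8667; X = C×(1-|H' mod 2 - 1|) ≈ 0.1189
m = L - C/2 = 0.51 - 0.4459 = 0.0641
Sector ⌊H'⌋ = 1 → (R',G',B') = (≈0.1189, 0.8918, 0.0)
RGB = ((R'+m)×255, (G'+m)×255, (B'+m)×255) = (46.6667, 243.7545, 16.3455)
Round half up → RGB(47, 244, 16)


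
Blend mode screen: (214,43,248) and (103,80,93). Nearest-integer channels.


Screen: C = 255 - (255-A)×(255-B)/255, rounded to nearest integer
R: 255 - (255-214)×(255-103)/255 = 255 - 6232/255 ≈ 255 - 24.439 = 230.561 → 231
G: 255 - (255-43)×(255-80)/255 = 255 - 37100/255 ≈ 255 - 145.490 = 109.510 → 110
B: 255 - (255-248)×(255-93)/255 = 255 - 1134/255 ≈ 255 - 4.447 = 250.553 → 251
= RGB(231, 110, 251)


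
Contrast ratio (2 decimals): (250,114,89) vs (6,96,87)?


Linearize each sRGB channel c=v/255: c/12.92 if c ≤ 0.04045 else ((c+0.055)/1.055)^2.4
L = 0.2126×R_lin + 0.7152×G_lin + 0.0722×B_lin
Color 1 (250,114,89):
  R=250: 250/255≈0.9804 > 0.04045 → ((0.9804+0.055)/1.055)^2.4 ≈ 0.95597
  G=114: 114/255≈0.4471 > 0.04045 → ((0.4471+0.055)/1.055)^2.4 ≈ 0.16827
  B=89: 89/255≈0.3490 > 0.04045 → ((0.3490+0.055)/1.055)^2.4 ≈ 0.09990
  L1 = 0.2126×0.95597 + 0.7152×0.16827 + 0.0722×0.09990 ≈ 0.33080
Color 2 (6,96,87):
  R=6: 6/255≈0.0235 ≤ 0.04045 → 0.0235/12.92 ≈ 0.00182
  G=96: 96/255≈0.3765 > 0.04045 → ((0.3765+0.055)/1.055)^2.4 ≈ 0.11697
  B=87: 87/255≈0.3412 > 0.04045 → ((0.3412+0.055)/1.055)^2.4 ≈ 0.09531
  L2 = 0.2126×0.00182 + 0.7152×0.11697 + 0.0722×0.09531 ≈ 0.09093
Lighter = 0.33080, Darker = 0.09093
Ratio = (L_lighter + 0.05) / (L_darker + 0.05)
Ratio = (0.33080 + 0.05) / (0.09093 + 0.05) = 0.38080 / 0.14093 ≈ 2.7021
Ratio ≈ 2.70:1


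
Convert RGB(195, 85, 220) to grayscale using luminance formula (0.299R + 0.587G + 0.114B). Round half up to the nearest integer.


Gray = 0.299×R + 0.587×G + 0.114×B
Gray = 0.299×195 + 0.587×85 + 0.114×220
Gray = 58.305 + 49.895 + 25.080
Gray = 133.280 → round half up → 133
Gray = 133
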